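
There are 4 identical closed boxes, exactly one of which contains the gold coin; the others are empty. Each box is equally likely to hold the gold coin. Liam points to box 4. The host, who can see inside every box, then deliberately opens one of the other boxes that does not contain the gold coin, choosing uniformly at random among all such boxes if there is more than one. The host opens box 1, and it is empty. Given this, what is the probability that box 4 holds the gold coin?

1/4

Condition on the true location of the gold coin.
If it is in box 1 (prior 1/4): the host opened box 1, so this case is ruled out; weight (1/4)·0 = 0.
If it is in either of boxes 2 and 3 (prior 1/4 each): the host has 2 equally likely choices, so probability 1/2; weight (1/4)·(1/2) = 1/8 each.
If it is in box 4 (prior 1/4): the host has 3 equally likely choices, so probability 1/3; weight (1/4)·(1/3) = 1/12.
The weights sum to 1/3.
So P(the gold coin in box 4 | the host opened box 1) = (1/12) / (1/3) = 1/4.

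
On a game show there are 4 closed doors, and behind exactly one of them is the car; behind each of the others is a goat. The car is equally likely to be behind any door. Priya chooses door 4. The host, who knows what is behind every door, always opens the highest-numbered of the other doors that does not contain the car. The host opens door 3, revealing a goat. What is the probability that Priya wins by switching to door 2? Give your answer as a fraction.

1/3

Apply Bayes' rule, conditioning on where the car actually is.
If it is behind any of doors 1, 2, and 4 (prior 1/4 each): door 3 is the highest-numbered option available, probability 1; weight (1/4)·1 = 1/4 each.
If it is behind door 3 (prior 1/4): the host opened door 3, so this case is ruled out; weight (1/4)·0 = 0.
The weights sum to 3/4.
So P(the car behind door 2 | the host opened door 3) = (1/4) / (3/4) = 1/3.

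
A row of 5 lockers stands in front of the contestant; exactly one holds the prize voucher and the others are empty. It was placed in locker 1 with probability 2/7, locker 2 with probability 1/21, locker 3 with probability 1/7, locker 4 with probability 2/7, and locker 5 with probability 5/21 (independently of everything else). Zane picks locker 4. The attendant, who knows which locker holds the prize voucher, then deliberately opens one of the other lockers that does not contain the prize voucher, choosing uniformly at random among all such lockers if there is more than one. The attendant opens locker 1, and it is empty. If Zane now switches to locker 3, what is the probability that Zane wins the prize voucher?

Apply Bayes' rule, conditioning on where the prize voucher actually is.
If it is in locker 1 (prior 2/7): the attendant opened locker 1, so this case is ruled out; weight (2/7)·0 = 0.
If it is in locker 2 (prior 1/21): the attendant has 3 equally likely choices, so probability 1/3; weight (1/21)·(1/3) = 1/63.
If it is in locker 3 (prior 1/7): the attendant has 3 equally likely choices, so probability 1/3; weight (1/7)·(1/3) = 1/21.
If it is in locker 4 (prior 2/7): the attendant has 4 equally likely choices, so probability 1/4; weight (2/7)·(1/4) = 1/14.
If it is in locker 5 (prior 5/21): the attendant has 3 equally likely choices, so probability 1/3; weight (5/21)·(1/3) = 5/63.
The weights sum to 3/14.
So P(the prize voucher in locker 3 | the attendant opened locker 1) = (1/21) / (3/14) = 2/9.

2/9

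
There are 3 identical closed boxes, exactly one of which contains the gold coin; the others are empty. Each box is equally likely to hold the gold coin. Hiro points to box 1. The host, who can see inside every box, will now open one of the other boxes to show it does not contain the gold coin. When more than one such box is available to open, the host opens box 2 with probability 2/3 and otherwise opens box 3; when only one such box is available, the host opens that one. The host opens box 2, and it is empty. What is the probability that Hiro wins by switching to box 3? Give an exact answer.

3/5

Apply Bayes' rule, conditioning on where the gold coin actually is.
If it is in box 1 (prior 1/3): box 2 is available, opened with probability 2/3; weight (1/3)·(2/3) = 2/9.
If it is in box 2 (prior 1/3): the host opened box 2, so this case is ruled out; weight (1/3)·0 = 0.
If it is in box 3 (prior 1/3): only box 2 is available, probability 1; weight (1/3)·1 = 1/3.
The weights sum to 5/9.
So P(the gold coin in box 3 | the host opened box 2) = (1/3) / (5/9) = 3/5.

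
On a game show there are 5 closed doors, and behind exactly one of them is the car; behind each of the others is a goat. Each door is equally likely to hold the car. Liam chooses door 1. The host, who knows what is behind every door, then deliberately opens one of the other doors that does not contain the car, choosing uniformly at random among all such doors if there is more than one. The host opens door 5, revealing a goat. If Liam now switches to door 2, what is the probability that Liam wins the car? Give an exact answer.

4/15

Apply Bayes' rule, conditioning on where the car actually is.
If it is behind door 1 (prior 1/5): the host has 4 equally likely choices, so probability 1/4; weight (1/5)·(1/4) = 1/20.
If it is behind any of doors 2, 3, and 4 (prior 1/5 each): the host has 3 equally likely choices, so probability 1/3; weight (1/5)·(1/3) = 1/15 each.
If it is behind door 5 (prior 1/5): the host opened door 5, so this case is ruled out; weight (1/5)·0 = 0.
The weights sum to 1/4.
So P(the car behind door 2 | the host opened door 5) = (1/15) / (1/4) = 4/15.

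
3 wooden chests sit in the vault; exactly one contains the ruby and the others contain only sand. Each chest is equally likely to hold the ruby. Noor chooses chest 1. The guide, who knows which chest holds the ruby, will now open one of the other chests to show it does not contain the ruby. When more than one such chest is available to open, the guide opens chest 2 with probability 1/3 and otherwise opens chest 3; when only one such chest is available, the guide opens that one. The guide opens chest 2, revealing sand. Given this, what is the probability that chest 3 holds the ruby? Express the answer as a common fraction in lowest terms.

Apply Bayes' rule, conditioning on where the ruby actually is.
If it is in chest 1 (prior 1/3): chest 2 is available, opened with probability 1/3; weight (1/3)·(1/3) = 1/9.
If it is in chest 2 (prior 1/3): the guide opened chest 2, so this case is ruled out; weight (1/3)·0 = 0.
If it is in chest 3 (prior 1/3): only chest 2 is available, probability 1; weight (1/3)·1 = 1/3.
The weights sum to 4/9.
So P(the ruby in chest 3 | the guide opened chest 2) = (1/3) / (4/9) = 3/4.

3/4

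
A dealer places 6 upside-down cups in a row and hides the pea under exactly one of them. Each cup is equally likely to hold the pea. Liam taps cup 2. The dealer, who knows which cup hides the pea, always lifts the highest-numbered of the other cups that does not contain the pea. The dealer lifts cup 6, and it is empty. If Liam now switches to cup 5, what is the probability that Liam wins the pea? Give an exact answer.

1/5

Consider each possible location of the pea in turn.
If it is under any of cups 1, 2, 3, 4, and 5 (prior 1/6 each): cup 6 is the highest-numbered option available, probability 1; weight (1/6)·1 = 1/6 each.
If it is under cup 6 (prior 1/6): the dealer opened cup 6, so this case is ruled out; weight (1/6)·0 = 0.
The weights sum to 5/6.
So P(the pea under cup 5 | the dealer opened cup 6) = (1/6) / (5/6) = 1/5.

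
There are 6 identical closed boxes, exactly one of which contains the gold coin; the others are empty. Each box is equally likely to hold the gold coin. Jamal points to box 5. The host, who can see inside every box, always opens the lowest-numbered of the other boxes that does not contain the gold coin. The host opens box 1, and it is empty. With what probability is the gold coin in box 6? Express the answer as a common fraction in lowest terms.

1/5

Condition on the true location of the gold coin.
If it is in box 1 (prior 1/6): the host opened box 1, so this case is ruled out; weight (1/6)·0 = 0.
If it is in any of boxes 2, 3, 4, 5, and 6 (prior 1/6 each): box 1 is the lowest-numbered option available, probability 1; weight (1/6)·1 = 1/6 each.
The weights sum to 5/6.
So P(the gold coin in box 6 | the host opened box 1) = (1/6) / (5/6) = 1/5.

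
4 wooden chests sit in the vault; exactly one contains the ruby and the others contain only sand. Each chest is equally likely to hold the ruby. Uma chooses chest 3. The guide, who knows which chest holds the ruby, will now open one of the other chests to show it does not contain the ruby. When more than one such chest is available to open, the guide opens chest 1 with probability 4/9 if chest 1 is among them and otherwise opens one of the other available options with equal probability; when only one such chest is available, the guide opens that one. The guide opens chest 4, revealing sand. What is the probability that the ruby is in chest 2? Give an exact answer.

5/12

Apply Bayes' rule, conditioning on where the ruby actually is.
If it is in chest 1 (prior 1/4): chest 1 holds the prize so is unavailable; the guide chooses uniformly among the 2 others, probability 1/2; weight (1/4)·(1/2) = 1/8.
If it is in chest 2 (prior 1/4): chest 1 is available but not opened, probability 5/9; weight (1/4)·(5/9) = 5/36.
If it is in chest 3 (prior 1/4): chest 1 is available but not opened; chest 4 gets probability (1 − 4/9)/2 = 5/18; weight (1/4)·(5/18) = 5/72.
If it is in chest 4 (prior 1/4): the guide opened chest 4, so this case is ruled out; weight (1/4)·0 = 0.
The weights sum to 1/3.
So P(the ruby in chest 2 | the guide opened chest 4) = (5/36) / (1/3) = 5/12.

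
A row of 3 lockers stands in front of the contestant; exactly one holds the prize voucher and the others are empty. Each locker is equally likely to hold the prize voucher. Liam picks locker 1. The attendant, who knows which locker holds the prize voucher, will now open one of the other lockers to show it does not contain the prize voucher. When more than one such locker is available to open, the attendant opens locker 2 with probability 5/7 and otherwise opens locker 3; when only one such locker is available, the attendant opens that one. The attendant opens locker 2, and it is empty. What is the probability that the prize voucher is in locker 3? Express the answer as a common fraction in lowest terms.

Apply Bayes' rule, conditioning on where the prize voucher actually is.
If it is in locker 1 (prior 1/3): locker 2 is available, opened with probability 5/7; weight (1/3)·(5/7) = 5/21.
If it is in locker 2 (prior 1/3): the attendant opened locker 2, so this case is ruled out; weight (1/3)·0 = 0.
If it is in locker 3 (prior 1/3): only locker 2 is available, probability 1; weight (1/3)·1 = 1/3.
The weights sum to 4/7.
So P(the prize voucher in locker 3 | the attendant opened locker 2) = (1/3) / (4/7) = 7/12.

7/12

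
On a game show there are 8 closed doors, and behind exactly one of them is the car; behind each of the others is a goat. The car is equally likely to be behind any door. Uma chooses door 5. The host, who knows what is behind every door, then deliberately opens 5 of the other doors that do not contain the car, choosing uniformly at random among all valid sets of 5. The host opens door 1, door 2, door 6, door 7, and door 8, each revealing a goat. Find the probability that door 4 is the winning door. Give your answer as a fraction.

Condition on the true location of the car.
If it is behind any of doors 1, 2, 6, 7, and 8 (prior 1/8 each): that door was opened and seen not to hold the prize — ruled out; weight (1/8)·0 = 0 each.
If it is behind either of doors 3 and 4 (prior 1/8 each): the host has 6 equally likely choices, so probability 1/6; weight (1/8)·(1/6) = 1/48 each.
If it is behind door 5 (prior 1/8): the host has 21 equally likely choices, so probability 1/21; weight (1/8)·(1/21) = 1/168.
The weights sum to 1/21.
So P(the car behind door 4 | the host opened door 1, door 2, door 6, door 7, and door 8) = (1/48) / (1/21) = 7/16.

7/16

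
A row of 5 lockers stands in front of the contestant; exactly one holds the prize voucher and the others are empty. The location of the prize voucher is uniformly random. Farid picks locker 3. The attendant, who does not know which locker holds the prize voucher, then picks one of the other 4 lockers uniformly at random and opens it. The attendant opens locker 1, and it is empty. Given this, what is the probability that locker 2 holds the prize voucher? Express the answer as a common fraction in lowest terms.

1/4

Because the attendant chose which locker to open without knowing where the prize voucher is, the choice is independent of the prize location. Learning that locker 1 does not hold the prize voucher simply rules out that one location and leaves the remaining 4 lockers still equally likely by symmetry.
So P(the prize voucher in locker 2) = 1/4.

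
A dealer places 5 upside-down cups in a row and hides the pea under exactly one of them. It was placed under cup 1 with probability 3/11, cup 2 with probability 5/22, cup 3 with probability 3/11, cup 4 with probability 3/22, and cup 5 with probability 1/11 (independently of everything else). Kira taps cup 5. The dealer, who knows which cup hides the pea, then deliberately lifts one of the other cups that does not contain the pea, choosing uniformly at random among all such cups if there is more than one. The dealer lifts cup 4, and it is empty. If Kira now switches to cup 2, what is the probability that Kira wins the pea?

Apply Bayes' rule, conditioning on where the pea actually is.
If it is under either of cups 1 and 3 (prior 3/11 each): the dealer has 3 equally likely choices, so probability 1/3; weight (3/11)·(1/3) = 1/11 each.
If it is under cup 2 (prior 5/22): the dealer has 3 equally likely choices, so probability 1/3; weight (5/22)·(1/3) = 5/66.
If it is under cup 4 (prior 3/22): the dealer opened cup 4, so this case is ruled out; weight (3/22)·0 = 0.
If it is under cup 5 (prior 1/11): the dealer has 4 equally likely choices, so probability 1/4; weight (1/11)·(1/4) = 1/44.
The weights sum to 37/132.
So P(the pea under cup 2 | the dealer opened cup 4) = (5/66) / (37/132) = 10/37.

10/37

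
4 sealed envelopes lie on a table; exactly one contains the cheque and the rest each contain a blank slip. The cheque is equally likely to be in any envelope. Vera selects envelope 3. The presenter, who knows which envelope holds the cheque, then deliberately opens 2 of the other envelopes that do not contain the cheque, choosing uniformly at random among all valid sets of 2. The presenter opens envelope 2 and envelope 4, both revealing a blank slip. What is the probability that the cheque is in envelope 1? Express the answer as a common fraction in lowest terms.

Condition on the true location of the cheque.
If it is in envelope 1 (prior 1/4): the presenter has no choice, probability 1; weight (1/4)·1 = 1/4.
If it is in either of envelopes 2 and 4 (prior 1/4 each): that envelope was opened and seen not to hold the prize — ruled out; weight (1/4)·0 = 0 each.
If it is in envelope 3 (prior 1/4): the presenter has 3 equally likely choices, so probability 1/3; weight (1/4)·(1/3) = 1/12.
The weights sum to 1/3.
So P(the cheque in envelope 1 | the presenter opened envelope 2 and envelope 4) = (1/4) / (1/3) = 3/4.

3/4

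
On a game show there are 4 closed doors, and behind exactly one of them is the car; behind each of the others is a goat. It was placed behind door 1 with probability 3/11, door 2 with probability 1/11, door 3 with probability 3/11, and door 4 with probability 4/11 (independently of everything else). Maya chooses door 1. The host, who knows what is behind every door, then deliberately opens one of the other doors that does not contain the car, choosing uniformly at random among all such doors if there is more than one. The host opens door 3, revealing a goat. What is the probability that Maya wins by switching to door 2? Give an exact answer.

Apply Bayes' rule, conditioning on where the car actually is.
If it is behind door 1 (prior 3/11): the host has 3 equally likely choices, so probability 1/3; weight (3/11)·(1/3) = 1/11.
If it is behind door 2 (prior 1/11): the host has 2 equally likely choices, so probability 1/2; weight (1/11)·(1/2) = 1/22.
If it is behind door 3 (prior 3/11): the host opened door 3, so this case is ruled out; weight (3/11)·0 = 0.
If it is behind door 4 (prior 4/11): the host has 2 equally likely choices, so probability 1/2; weight (4/11)·(1/2) = 2/11.
The weights sum to 7/22.
So P(the car behind door 2 | the host opened door 3) = (1/22) / (7/22) = 1/7.

1/7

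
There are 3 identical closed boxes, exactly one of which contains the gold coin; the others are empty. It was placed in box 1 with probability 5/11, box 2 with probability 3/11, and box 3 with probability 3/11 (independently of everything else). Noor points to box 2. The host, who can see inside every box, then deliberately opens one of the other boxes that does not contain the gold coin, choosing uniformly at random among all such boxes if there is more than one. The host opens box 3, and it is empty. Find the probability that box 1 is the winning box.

10/13

Apply Bayes' rule, conditioning on where the gold coin actually is.
If it is in box 1 (prior 5/11): the host has no choice, probability 1; weight (5/11)·1 = 5/11.
If it is in box 2 (prior 3/11): the host has 2 equally likely choices, so probability 1/2; weight (3/11)·(1/2) = 3/22.
If it is in box 3 (prior 3/11): the host opened box 3, so this case is ruled out; weight (3/11)·0 = 0.
The weights sum to 13/22.
So P(the gold coin in box 1 | the host opened box 3) = (5/11) / (13/22) = 10/13.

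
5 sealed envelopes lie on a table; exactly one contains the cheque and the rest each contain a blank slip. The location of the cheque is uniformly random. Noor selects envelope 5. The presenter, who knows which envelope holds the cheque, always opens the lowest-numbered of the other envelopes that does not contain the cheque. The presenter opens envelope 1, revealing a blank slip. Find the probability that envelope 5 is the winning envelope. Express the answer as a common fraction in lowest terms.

Apply Bayes' rule, conditioning on where the cheque actually is.
If it is in envelope 1 (prior 1/5): the presenter opened envelope 1, so this case is ruled out; weight (1/5)·0 = 0.
If it is in any of envelopes 2, 3, 4, and 5 (prior 1/5 each): envelope 1 is the lowest-numbered option available, probability 1; weight (1/5)·1 = 1/5 each.
The weights sum to 4/5.
So P(the cheque in envelope 5 | the presenter opened envelope 1) = (1/5) / (4/5) = 1/4.

1/4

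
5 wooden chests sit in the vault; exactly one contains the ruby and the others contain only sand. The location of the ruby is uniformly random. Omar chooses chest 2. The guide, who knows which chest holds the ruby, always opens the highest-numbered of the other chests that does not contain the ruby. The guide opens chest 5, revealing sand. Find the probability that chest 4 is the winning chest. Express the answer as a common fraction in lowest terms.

Consider each possible location of the ruby in turn.
If it is in any of chests 1, 2, 3, and 4 (prior 1/5 each): chest 5 is the highest-numbered option available, probability 1; weight (1/5)·1 = 1/5 each.
If it is in chest 5 (prior 1/5): the guide opened chest 5, so this case is ruled out; weight (1/5)·0 = 0.
The weights sum to 4/5.
So P(the ruby in chest 4 | the guide opened chest 5) = (1/5) / (4/5) = 1/4.

1/4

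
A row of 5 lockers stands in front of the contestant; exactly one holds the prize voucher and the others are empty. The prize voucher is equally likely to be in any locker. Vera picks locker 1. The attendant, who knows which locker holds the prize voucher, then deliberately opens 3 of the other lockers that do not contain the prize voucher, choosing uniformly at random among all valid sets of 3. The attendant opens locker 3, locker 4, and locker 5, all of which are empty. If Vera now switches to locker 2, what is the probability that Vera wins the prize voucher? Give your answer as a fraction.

4/5

Consider each possible location of the prize voucher in turn.
If it is in locker 1 (prior 1/5): the attendant has 4 equally likely choices, so probability 1/4; weight (1/5)·(1/4) = 1/20.
If it is in locker 2 (prior 1/5): the attendant has no choice, probability 1; weight (1/5)·1 = 1/5.
If it is in any of lockers 3, 4, and 5 (prior 1/5 each): that locker was opened and seen not to hold the prize — ruled out; weight (1/5)·0 = 0 each.
The weights sum to 1/4.
So P(the prize voucher in locker 2 | the attendant opened locker 3, locker 4, and locker 5) = (1/5) / (1/4) = 4/5.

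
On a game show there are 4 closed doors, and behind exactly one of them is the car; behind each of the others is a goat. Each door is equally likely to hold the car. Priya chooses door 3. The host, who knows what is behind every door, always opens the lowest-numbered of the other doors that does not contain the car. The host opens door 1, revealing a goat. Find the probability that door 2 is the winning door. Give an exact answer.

1/3

Condition on the true location of the car.
If it is behind door 1 (prior 1/4): the host opened door 1, so this case is ruled out; weight (1/4)·0 = 0.
If it is behind any of doors 2, 3, and 4 (prior 1/4 each): door 1 is the lowest-numbered option available, probability 1; weight (1/4)·1 = 1/4 each.
The weights sum to 3/4.
So P(the car behind door 2 | the host opened door 1) = (1/4) / (3/4) = 1/3.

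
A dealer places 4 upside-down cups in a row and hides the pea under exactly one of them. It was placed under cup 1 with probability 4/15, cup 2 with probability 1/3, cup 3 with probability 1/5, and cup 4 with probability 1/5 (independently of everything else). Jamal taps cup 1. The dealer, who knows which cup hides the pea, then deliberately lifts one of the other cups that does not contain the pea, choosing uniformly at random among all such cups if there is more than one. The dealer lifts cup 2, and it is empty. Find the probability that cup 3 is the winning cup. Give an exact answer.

9/26

Condition on the true location of the pea.
If it is under cup 1 (prior 4/15): the dealer has 3 equally likely choices, so probability 1/3; weight (4/15)·(1/3) = 4/45.
If it is under cup 2 (prior 1/3): the dealer opened cup 2, so this case is ruled out; weight (1/3)·0 = 0.
If it is under either of cups 3 and 4 (prior 1/5 each): the dealer has 2 equally likely choices, so probability 1/2; weight (1/5)·(1/2) = 1/10 each.
The weights sum to 13/45.
So P(the pea under cup 3 | the dealer opened cup 2) = (1/10) / (13/45) = 9/26.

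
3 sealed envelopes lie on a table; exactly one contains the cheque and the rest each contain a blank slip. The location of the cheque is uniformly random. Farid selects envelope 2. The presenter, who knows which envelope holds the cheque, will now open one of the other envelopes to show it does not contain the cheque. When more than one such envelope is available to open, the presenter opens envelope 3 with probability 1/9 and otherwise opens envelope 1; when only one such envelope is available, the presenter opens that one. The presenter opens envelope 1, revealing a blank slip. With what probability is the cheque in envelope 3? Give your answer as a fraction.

Condition on the true location of the cheque.
If it is in envelope 1 (prior 1/3): the presenter opened envelope 1, so this case is ruled out; weight (1/3)·0 = 0.
If it is in envelope 2 (prior 1/3): envelope 3 is available but not opened, probability 8/9; weight (1/3)·(8/9) = 8/27.
If it is in envelope 3 (prior 1/3): only envelope 1 is available, probability 1; weight (1/3)·1 = 1/3.
The weights sum to 17/27.
So P(the cheque in envelope 3 | the presenter opened envelope 1) = (1/3) / (17/27) = 9/17.

9/17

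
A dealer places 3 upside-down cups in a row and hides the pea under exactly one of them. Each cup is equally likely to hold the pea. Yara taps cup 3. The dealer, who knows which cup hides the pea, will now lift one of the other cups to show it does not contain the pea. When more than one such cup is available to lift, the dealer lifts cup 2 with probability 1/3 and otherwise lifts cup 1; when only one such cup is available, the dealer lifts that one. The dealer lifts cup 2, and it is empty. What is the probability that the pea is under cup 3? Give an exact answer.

1/4

Condition on the true location of the pea.
If it is under cup 1 (prior 1/3): only cup 2 is available, probability 1; weight (1/3)·1 = 1/3.
If it is under cup 2 (prior 1/3): the dealer opened cup 2, so this case is ruled out; weight (1/3)·0 = 0.
If it is under cup 3 (prior 1/3): cup 2 is available, opened with probability 1/3; weight (1/3)·(1/3) = 1/9.
The weights sum to 4/9.
So P(the pea under cup 3 | the dealer opened cup 2) = (1/9) / (4/9) = 1/4.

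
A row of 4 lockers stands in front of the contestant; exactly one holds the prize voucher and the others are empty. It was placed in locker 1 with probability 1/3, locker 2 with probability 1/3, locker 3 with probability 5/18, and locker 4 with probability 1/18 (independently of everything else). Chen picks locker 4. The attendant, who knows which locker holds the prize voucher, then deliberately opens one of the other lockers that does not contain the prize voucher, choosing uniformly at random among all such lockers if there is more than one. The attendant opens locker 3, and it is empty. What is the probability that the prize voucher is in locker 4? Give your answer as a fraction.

Condition on the true location of the prize voucher.
If it is in either of lockers 1 and 2 (prior 1/3 each): the attendant has 2 equally likely choices, so probability 1/2; weight (1/3)·(1/2) = 1/6 each.
If it is in locker 3 (prior 5/18): the attendant opened locker 3, so this case is ruled out; weight (5/18)·0 = 0.
If it is in locker 4 (prior 1/18): the attendant has 3 equally likely choices, so probability 1/3; weight (1/18)·(1/3) = 1/54.
The weights sum to 19/54.
So P(the prize voucher in locker 4 | the attendant opened locker 3) = (1/54) / (19/54) = 1/19.

1/19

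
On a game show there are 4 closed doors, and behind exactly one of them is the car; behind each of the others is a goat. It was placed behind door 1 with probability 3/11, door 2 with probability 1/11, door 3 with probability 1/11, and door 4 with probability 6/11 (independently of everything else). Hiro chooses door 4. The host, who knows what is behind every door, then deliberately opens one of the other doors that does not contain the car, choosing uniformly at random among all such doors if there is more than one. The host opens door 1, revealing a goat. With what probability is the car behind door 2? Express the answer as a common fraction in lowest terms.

1/6

Condition on the true location of the car.
If it is behind door 1 (prior 3/11): the host opened door 1, so this case is ruled out; weight (3/11)·0 = 0.
If it is behind either of doors 2 and 3 (prior 1/11 each): the host has 2 equally likely choices, so probability 1/2; weight (1/11)·(1/2) = 1/22 each.
If it is behind door 4 (prior 6/11): the host has 3 equally likely choices, so probability 1/3; weight (6/11)·(1/3) = 2/11.
The weights sum to 3/11.
So P(the car behind door 2 | the host opened door 1) = (1/22) / (3/11) = 1/6.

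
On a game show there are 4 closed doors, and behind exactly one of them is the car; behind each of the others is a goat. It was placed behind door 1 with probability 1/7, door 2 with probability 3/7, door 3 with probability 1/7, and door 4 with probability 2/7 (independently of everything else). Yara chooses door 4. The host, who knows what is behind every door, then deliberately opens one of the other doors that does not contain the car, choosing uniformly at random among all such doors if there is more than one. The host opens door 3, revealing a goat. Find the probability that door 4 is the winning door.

1/4

Condition on the true location of the car.
If it is behind door 1 (prior 1/7): the host has 2 equally likely choices, so probability 1/2; weight (1/7)·(1/2) = 1/14.
If it is behind door 2 (prior 3/7): the host has 2 equally likely choices, so probability 1/2; weight (3/7)·(1/2) = 3/14.
If it is behind door 3 (prior 1/7): the host opened door 3, so this case is ruled out; weight (1/7)·0 = 0.
If it is behind door 4 (prior 2/7): the host has 3 equally likely choices, so probability 1/3; weight (2/7)·(1/3) = 2/21.
The weights sum to 8/21.
So P(the car behind door 4 | the host opened door 3) = (2/21) / (8/21) = 1/4.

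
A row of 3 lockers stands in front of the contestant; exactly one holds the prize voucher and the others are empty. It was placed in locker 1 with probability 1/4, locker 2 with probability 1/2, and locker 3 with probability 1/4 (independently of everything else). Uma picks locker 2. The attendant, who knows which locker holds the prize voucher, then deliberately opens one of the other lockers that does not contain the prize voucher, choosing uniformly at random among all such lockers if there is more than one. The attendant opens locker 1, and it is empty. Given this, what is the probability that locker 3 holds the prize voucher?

1/2

Consider each possible location of the prize voucher in turn.
If it is in locker 1 (prior 1/4): the attendant opened locker 1, so this case is ruled out; weight (1/4)·0 = 0.
If it is in locker 2 (prior 1/2): the attendant has 2 equally likely choices, so probability 1/2; weight (1/2)·(1/2) = 1/4.
If it is in locker 3 (prior 1/4): the attendant has no choice, probability 1; weight (1/4)·1 = 1/4.
The weights sum to 1/2.
So P(the prize voucher in locker 3 | the attendant opened locker 1) = (1/4) / (1/2) = 1/2.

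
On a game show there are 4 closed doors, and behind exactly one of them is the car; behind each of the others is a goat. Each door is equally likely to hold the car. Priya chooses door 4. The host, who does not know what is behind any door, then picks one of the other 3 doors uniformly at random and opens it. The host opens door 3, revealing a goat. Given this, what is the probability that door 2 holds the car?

Consider each possible location of the car in turn.
If it is behind any of doors 1, 2, and 4 (prior 1/4 each): the host picks door 3 with probability 1/3 regardless, and it is not the prize; weight (1/4)·(1/3) = 1/12 each.
If it is behind door 3 (prior 1/4): the host opened door 3, so this case is ruled out; weight (1/4)·0 = 0.
The weights sum to 1/4.
So P(the car behind door 2 | the host opened door 3) = (1/12) / (1/4) = 1/3.

1/3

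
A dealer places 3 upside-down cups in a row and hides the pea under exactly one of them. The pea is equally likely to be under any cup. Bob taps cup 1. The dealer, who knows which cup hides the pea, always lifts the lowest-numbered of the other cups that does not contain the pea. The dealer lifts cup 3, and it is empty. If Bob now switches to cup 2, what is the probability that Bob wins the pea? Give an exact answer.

1

Condition on the true location of the pea.
If it is under cup 1 (prior 1/3): the dealer would have opened cup 2 instead, probability 0; weight (1/3)·0 = 0.
If it is under cup 2 (prior 1/3): cup 3 is the lowest-numbered option available, probability 1; weight (1/3)·1 = 1/3.
If it is under cup 3 (prior 1/3): the dealer opened cup 3, so this case is ruled out; weight (1/3)·0 = 0.
The weights sum to 1/3.
So P(the pea under cup 2 | the dealer opened cup 3) = (1/3) / (1/3) = 1.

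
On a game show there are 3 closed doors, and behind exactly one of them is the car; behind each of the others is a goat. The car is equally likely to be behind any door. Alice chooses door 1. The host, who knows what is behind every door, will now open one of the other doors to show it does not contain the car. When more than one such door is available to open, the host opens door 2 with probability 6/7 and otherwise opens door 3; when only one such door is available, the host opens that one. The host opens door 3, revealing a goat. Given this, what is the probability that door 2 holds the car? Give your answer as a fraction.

7/8

Condition on the true location of the car.
If it is behind door 1 (prior 1/3): door 2 is available but not opened, probability 1/7; weight (1/3)·(1/7) = 1/21.
If it is behind door 2 (prior 1/3): only door 3 is available, probability 1; weight (1/3)·1 = 1/3.
If it is behind door 3 (prior 1/3): the host opened door 3, so this case is ruled out; weight (1/3)·0 = 0.
The weights sum to 8/21.
So P(the car behind door 2 | the host opened door 3) = (1/3) / (8/21) = 7/8.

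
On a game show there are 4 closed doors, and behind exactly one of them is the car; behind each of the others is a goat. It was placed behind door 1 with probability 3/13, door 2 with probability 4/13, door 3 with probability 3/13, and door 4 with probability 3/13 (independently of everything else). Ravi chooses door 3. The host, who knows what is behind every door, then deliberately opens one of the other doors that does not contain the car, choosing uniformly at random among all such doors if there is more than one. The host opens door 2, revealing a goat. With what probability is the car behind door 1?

3/8

Condition on the true location of the car.
If it is behind either of doors 1 and 4 (prior 3/13 each): the host has 2 equally likely choices, so probability 1/2; weight (3/13)·(1/2) = 3/26 each.
If it is behind door 2 (prior 4/13): the host opened door 2, so this case is ruled out; weight (4/13)·0 = 0.
If it is behind door 3 (prior 3/13): the host has 3 equally likely choices, so probability 1/3; weight (3/13)·(1/3) = 1/13.
The weights sum to 4/13.
So P(the car behind door 1 | the host opened door 2) = (3/26) / (4/13) = 3/8.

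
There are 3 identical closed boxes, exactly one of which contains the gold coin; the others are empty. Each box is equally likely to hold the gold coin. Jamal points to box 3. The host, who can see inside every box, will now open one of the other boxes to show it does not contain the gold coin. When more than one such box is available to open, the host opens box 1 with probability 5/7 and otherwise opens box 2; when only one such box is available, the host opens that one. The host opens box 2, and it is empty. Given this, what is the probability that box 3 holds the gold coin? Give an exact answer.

2/9

Consider each possible location of the gold coin in turn.
If it is in box 1 (prior 1/3): only box 2 is available, probability 1; weight (1/3)·1 = 1/3.
If it is in box 2 (prior 1/3): the host opened box 2, so this case is ruled out; weight (1/3)·0 = 0.
If it is in box 3 (prior 1/3): box 1 is available but not opened, probability 2/7; weight (1/3)·(2/7) = 2/21.
The weights sum to 3/7.
So P(the gold coin in box 3 | the host opened box 2) = (2/21) / (3/7) = 2/9.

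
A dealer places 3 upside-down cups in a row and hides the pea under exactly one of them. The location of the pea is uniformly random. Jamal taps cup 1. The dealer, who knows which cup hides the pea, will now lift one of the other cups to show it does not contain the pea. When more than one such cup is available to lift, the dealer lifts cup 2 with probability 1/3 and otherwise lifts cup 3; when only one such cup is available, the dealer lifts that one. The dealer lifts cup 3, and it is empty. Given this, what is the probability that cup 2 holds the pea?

Apply Bayes' rule, conditioning on where the pea actually is.
If it is under cup 1 (prior 1/3): cup 2 is available but not opened, probability 2/3; weight (1/3)·(2/3) = 2/9.
If it is under cup 2 (prior 1/3): only cup 3 is available, probability 1; weight (1/3)·1 = 1/3.
If it is under cup 3 (prior 1/3): the dealer opened cup 3, so this case is ruled out; weight (1/3)·0 = 0.
The weights sum to 5/9.
So P(the pea under cup 2 | the dealer opened cup 3) = (1/3) / (5/9) = 3/5.

3/5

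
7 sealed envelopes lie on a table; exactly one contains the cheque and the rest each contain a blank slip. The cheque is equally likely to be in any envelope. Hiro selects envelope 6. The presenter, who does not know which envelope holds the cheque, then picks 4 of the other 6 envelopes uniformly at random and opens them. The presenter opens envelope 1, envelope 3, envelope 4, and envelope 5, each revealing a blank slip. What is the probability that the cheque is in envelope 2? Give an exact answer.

1/3

Because the presenter chose which envelopes to open without knowing where the cheque is, the choice is independent of the prize location. Learning that none of the 4 opened envelopes holds the cheque simply rules out those 4 locations and leaves the remaining 3 envelopes still equally likely by symmetry.
So P(the cheque in envelope 2) = 1/3.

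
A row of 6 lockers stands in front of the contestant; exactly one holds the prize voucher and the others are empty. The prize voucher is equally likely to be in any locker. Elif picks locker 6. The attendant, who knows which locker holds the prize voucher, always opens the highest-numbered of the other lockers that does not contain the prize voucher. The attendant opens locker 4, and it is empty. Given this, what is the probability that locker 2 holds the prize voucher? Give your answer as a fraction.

Apply Bayes' rule, conditioning on where the prize voucher actually is.
If it is in any of lockers 1, 2, 3, and 6 (prior 1/6 each): the attendant would have opened locker 5 instead, probability 0; weight (1/6)·0 = 0 each.
If it is in locker 4 (prior 1/6): the attendant opened locker 4, so this case is ruled out; weight (1/6)·0 = 0.
If it is in locker 5 (prior 1/6): locker 4 is the highest-numbered option available, probability 1; weight (1/6)·1 = 1/6.
The weights sum to 1/6.
So P(the prize voucher in locker 2 | the attendant opened locker 4) = 0 / (1/6) = 0.

0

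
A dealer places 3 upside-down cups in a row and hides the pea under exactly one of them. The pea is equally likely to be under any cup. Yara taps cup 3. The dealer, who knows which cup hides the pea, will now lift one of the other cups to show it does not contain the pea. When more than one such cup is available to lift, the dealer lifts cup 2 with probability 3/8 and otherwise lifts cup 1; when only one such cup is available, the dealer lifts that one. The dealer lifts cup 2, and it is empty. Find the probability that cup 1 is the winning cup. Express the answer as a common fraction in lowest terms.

Condition on the true location of the pea.
If it is under cup 1 (prior 1/3): only cup 2 is available, probability 1; weight (1/3)·1 = 1/3.
If it is under cup 2 (prior 1/3): the dealer opened cup 2, so this case is ruled out; weight (1/3)·0 = 0.
If it is under cup 3 (prior 1/3): cup 2 is available, opened with probability 3/8; weight (1/3)·(3/8) = 1/8.
The weights sum to 11/24.
So P(the pea under cup 1 | the dealer opened cup 2) = (1/3) / (11/24) = 8/11.

8/11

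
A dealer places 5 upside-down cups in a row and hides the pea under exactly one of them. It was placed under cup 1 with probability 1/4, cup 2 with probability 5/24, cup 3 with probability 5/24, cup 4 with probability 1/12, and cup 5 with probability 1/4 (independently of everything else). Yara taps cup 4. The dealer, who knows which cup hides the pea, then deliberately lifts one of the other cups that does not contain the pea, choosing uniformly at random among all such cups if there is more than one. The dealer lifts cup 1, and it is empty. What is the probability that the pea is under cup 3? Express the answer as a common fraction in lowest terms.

2/7

Condition on the true location of the pea.
If it is under cup 1 (prior 1/4): the dealer opened cup 1, so this case is ruled out; weight (1/4)·0 = 0.
If it is under either of cups 2 and 3 (prior 5/24 each): the dealer has 3 equally likely choices, so probability 1/3; weight (5/24)·(1/3) = 5/72 each.
If it is under cup 4 (prior 1/12): the dealer has 4 equally likely choices, so probability 1/4; weight (1/12)·(1/4) = 1/48.
If it is under cup 5 (prior 1/4): the dealer has 3 equally likely choices, so probability 1/3; weight (1/4)·(1/3) = 1/12.
The weights sum to 35/144.
So P(the pea under cup 3 | the dealer opened cup 1) = (5/72) / (35/144) = 2/7.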